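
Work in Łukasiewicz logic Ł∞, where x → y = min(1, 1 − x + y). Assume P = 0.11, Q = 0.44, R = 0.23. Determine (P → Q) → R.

P → Q = min(1, 1 − 0.11 + 0.44) = min(1, 1.33) = 1.00
(P → Q) → R = min(1, 1 − 1.00 + 0.23) = min(1, 0.23) = 0.23

0.23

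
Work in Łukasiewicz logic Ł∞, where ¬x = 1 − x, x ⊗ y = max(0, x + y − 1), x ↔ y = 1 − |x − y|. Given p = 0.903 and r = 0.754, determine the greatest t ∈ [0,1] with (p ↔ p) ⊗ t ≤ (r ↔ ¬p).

0.343

p ↔ p = 1 − |0.903 − 0.903| = 1 − 0.000 = 1.000
So the left factor is p ↔ p = 1.000.
¬p = 1 − 0.903 = 0.097
r ↔ ¬p = 1 − |0.754 − 0.097| = 1 − 0.657 = 0.343
So the right-hand bound is r ↔ ¬p = 0.343.
The residuum of the Łukasiewicz t-norm gives the supremum: min(1, 1 − 1.000 + 0.343).
1 − 1.000 + 0.343 = 0.343, so t = min(1, 0.343) = 0.343.
Check: 1.000 ⊗ 0.343 = max(0, 0.343) = 0.343 ≤ 0.343.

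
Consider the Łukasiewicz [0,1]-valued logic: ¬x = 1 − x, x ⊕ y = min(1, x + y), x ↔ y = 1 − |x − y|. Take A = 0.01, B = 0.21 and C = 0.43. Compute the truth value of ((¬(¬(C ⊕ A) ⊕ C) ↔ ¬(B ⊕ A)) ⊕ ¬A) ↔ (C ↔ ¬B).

0.64

C ⊕ A = min(1, 0.43 + 0.01) = min(1, 0.44) = 0.44
¬(C ⊕ A) = 1 − 0.44 = 0.56
¬(C ⊕ A) ⊕ C = min(1, 0.56 + 0.43) = min(1, 0.99) = 0.99
¬(¬(C ⊕ A) ⊕ C) = 1 − 0.99 = 0.01
B ⊕ A = min(1, 0.21 + 0.01) = min(1, 0.22) = 0.22
¬(B ⊕ A) = 1 − 0.22 = 0.78
¬(¬(C ⊕ A) ⊕ C) ↔ ¬(B ⊕ A) = 1 − |0.01 − 0.78| = 1 − 0.77 = 0.23
¬A = 1 − 0.01 = 0.99
(¬(¬(C ⊕ A) ⊕ C) ↔ ¬(B ⊕ A)) ⊕ ¬A = min(1, 0.23 + 0.99) = min(1, 1.22) = 1.00
¬B = 1 − 0.21 = 0.79
C ↔ ¬B = 1 − |0.43 − 0.79| = 1 − 0.36 = 0.64
((¬(¬(C ⊕ A) ⊕ C) ↔ ¬(B ⊕ A)) ⊕ ¬A) ↔ (C ↔ ¬B) = 1 − |1.00 − 0.64| = 1 − 0.36 = 0.64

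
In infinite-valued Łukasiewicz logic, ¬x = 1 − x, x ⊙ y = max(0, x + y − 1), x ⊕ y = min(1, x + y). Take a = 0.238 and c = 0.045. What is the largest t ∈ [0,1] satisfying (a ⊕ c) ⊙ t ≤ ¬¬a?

a ⊕ c = min(1, 0.238 + 0.045) = min(1, 0.283) = 0.283
So the left factor is a ⊕ c = 0.283.
¬a = 1 − 0.238 = 0.762
¬¬a = 1 − 0.762 = 0.238
So the right-hand bound is ¬¬a = 0.238.
The residuum of the Łukasiewicz t-norm gives the supremum: min(1, 1 − 0.283 + 0.238).
1 − 0.283 + 0.238 = 0.955, so t = min(1, 0.955) = 0.955.
Check: 0.283 ⊙ 0.955 = max(0, 0.238) = 0.238 ≤ 0.238.

0.955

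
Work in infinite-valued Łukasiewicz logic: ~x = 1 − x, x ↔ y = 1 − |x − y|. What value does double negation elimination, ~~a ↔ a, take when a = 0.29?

~a = 1 − 0.29 = 0.71
~~a = 1 − 0.71 = 0.29
~~a ↔ a = 1 − |0.29 − 0.29| = 1 − 0.00 = 1.00
(As expected: always 1 in Ł∞ since negation is involutive.)

1.00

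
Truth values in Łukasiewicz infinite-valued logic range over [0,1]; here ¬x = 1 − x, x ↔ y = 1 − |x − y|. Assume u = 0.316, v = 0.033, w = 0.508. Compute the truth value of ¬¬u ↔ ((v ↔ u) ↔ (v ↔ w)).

¬u = 1 − 0.316 = 0.684
¬¬u = 1 − 0.684 = 0.316
v ↔ u = 1 − |0.033 − 0.316| = 1 − 0.283 = 0.717
v ↔ w = 1 − |0.033 − 0.508| = 1 − 0.475 = 0.525
(v ↔ u) ↔ (v ↔ w) = 1 − |0.717 − 0.525| = 1 − 0.192 = 0.808
¬¬u ↔ ((v ↔ u) ↔ (v ↔ w)) = 1 − |0.316 − 0.808| = 1 − 0.492 = 0.508

0.508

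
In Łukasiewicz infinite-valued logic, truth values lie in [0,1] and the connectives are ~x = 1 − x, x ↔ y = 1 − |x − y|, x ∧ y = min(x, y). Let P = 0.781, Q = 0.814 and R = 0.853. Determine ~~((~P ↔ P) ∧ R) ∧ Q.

0.438

~P = 1 − 0.781 = 0.219
~P ↔ P = 1 − |0.219 − 0.781| = 1 − 0.562 = 0.438
(~P ↔ P) ∧ R = min(0.438, 0.853) = 0.438
~((~P ↔ P) ∧ R) = 1 − 0.438 = 0.562
~~((~P ↔ P) ∧ R) = 1 − 0.562 = 0.438
~~((~P ↔ P) ∧ R) ∧ Q = min(0.438, 0.814) = 0.438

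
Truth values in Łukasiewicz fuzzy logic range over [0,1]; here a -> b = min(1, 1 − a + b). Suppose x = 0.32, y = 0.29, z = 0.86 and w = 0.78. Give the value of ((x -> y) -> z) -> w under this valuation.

x -> y = min(1, 1 − 0.32 + 0.29) = min(1, 0.97) = 0.97
(x -> y) -> z = min(1, 1 − 0.97 + 0.86) = min(1, 0.89) = 0.89
((x -> y) -> z) -> w = min(1, 1 − 0.89 + 0.78) = min(1, 0.89) = 0.89

0.89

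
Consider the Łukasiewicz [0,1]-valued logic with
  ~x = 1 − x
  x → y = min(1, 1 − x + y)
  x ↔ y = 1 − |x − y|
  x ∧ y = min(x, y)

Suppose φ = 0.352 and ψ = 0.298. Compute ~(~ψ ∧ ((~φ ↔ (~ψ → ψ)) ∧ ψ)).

0.702

~ψ = 1 − 0.298 = 0.702
~φ = 1 − 0.352 = 0.648
~ψ → ψ = min(1, 1 − 0.702 + 0.298) = min(1, 0.596) = 0.596
~φ ↔ (~ψ → ψ) = 1 − |0.648 − 0.596| = 1 − 0.052 = 0.948
(~φ ↔ (~ψ → ψ)) ∧ ψ = min(0.948, 0.298) = 0.298
~ψ ∧ ((~φ ↔ (~ψ → ψ)) ∧ ψ) = min(0.702, 0.298) = 0.298
~(~ψ ∧ ((~φ ↔ (~ψ → ψ)) ∧ ψ)) = 1 − 0.298 = 0.702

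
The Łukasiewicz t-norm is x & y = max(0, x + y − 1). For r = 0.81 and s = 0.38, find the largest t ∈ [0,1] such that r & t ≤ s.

0.57

The residuum of the Łukasiewicz t-norm gives the supremum: min(1, 1 − 0.81 + 0.38).
1 − 0.81 + 0.38 = 0.57, so t = min(1, 0.57) = 0.57.
Check: 0.81 & 0.57 = max(0, 0.38) = 0.38 ≤ 0.38.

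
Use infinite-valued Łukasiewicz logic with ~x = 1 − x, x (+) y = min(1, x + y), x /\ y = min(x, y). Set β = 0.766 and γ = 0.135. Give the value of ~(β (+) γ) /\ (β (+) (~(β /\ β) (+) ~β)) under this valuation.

0.099

β (+) γ = min(1, 0.766 + 0.135) = min(1, 0.901) = 0.901
~(β (+) γ) = 1 − 0.901 = 0.099
β /\ β = min(0.766, 0.766) = 0.766
~(β /\ β) = 1 − 0.766 = 0.234
~β = 1 − 0.766 = 0.234
~(β /\ β) (+) ~β = min(1, 0.234 + 0.234) = min(1, 0.468) = 0.468
β (+) (~(β /\ β) (+) ~β) = min(1, 0.766 + 0.468) = min(1, 1.234) = 1.000
~(β (+) γ) /\ (β (+) (~(β /\ β) (+) ~β)) = min(0.099, 1.000) = 0.099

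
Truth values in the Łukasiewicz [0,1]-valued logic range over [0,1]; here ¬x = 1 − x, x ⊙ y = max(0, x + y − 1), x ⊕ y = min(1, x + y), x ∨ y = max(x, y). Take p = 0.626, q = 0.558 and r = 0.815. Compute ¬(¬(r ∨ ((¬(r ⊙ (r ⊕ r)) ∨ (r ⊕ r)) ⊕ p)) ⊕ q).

0.442

r ⊕ r = min(1, 0.815 + 0.815) = min(1, 1.630) = 1.000
r ⊙ (r ⊕ r) = max(0, 0.815 + 1.000 − 1) = max(0, 0.815) = 0.815
¬(r ⊙ (r ⊕ r)) = 1 − 0.815 = 0.185
¬(r ⊙ (r ⊕ r)) ∨ (r ⊕ r) = max(0.185, 1.000) = 1.000
(¬(r ⊙ (r ⊕ r)) ∨ (r ⊕ r)) ⊕ p = min(1, 1.000 + 0.626) = min(1, 1.626) = 1.000
r ∨ ((¬(r ⊙ (r ⊕ r)) ∨ (r ⊕ r)) ⊕ p) = max(0.815, 1.000) = 1.000
¬(r ∨ ((¬(r ⊙ (r ⊕ r)) ∨ (r ⊕ r)) ⊕ p)) = 1 − 1.000 = 0.000
¬(r ∨ ((¬(r ⊙ (r ⊕ r)) ∨ (r ⊕ r)) ⊕ p)) ⊕ q = min(1, 0.000 + 0.558) = min(1, 0.558) = 0.558
¬(¬(r ∨ ((¬(r ⊙ (r ⊕ r)) ∨ (r ⊕ r)) ⊕ p)) ⊕ q) = 1 − 0.558 = 0.442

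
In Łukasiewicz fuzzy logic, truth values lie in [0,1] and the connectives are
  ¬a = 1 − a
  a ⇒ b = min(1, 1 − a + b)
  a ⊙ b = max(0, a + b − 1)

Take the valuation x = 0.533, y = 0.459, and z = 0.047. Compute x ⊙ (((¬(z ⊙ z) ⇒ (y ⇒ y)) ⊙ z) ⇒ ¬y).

0.533

z ⊙ z = max(0, 0.047 + 0.047 − 1) = max(0, -0.906) = 0.000
¬(z ⊙ z) = 1 − 0.000 = 1.000
y ⇒ y = min(1, 1 − 0.459 + 0.459) = min(1, 1.000) = 1.000
¬(z ⊙ z) ⇒ (y ⇒ y) = min(1, 1 − 1.000 + 1.000) = min(1, 1.000) = 1.000
(¬(z ⊙ z) ⇒ (y ⇒ y)) ⊙ z = max(0, 1.000 + 0.047 − 1) = max(0, 0.047) = 0.047
¬y = 1 − 0.459 = 0.541
((¬(z ⊙ z) ⇒ (y ⇒ y)) ⊙ z) ⇒ ¬y = min(1, 1 − 0.047 + 0.541) = min(1, 1.494) = 1.000
x ⊙ (((¬(z ⊙ z) ⇒ (y ⇒ y)) ⊙ z) ⇒ ¬y) = max(0, 0.533 + 1.000 − 1) = max(0, 0.533) = 0.533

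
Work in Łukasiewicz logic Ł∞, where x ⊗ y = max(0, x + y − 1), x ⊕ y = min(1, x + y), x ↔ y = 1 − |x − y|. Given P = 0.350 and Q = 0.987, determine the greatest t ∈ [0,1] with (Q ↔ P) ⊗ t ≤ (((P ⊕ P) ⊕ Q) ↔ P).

0.987

Q ↔ P = 1 − |0.987 − 0.350| = 1 − 0.637 = 0.363
So the left factor is Q ↔ P = 0.363.
P ⊕ P = min(1, 0.350 + 0.350) = min(1, 0.700) = 0.700
(P ⊕ P) ⊕ Q = min(1, 0.700 + 0.987) = min(1, 1.687) = 1.000
((P ⊕ P) ⊕ Q) ↔ P = 1 − |1.000 − 0.350| = 1 − 0.650 = 0.350
So the right-hand bound is ((P ⊕ P) ⊕ Q) ↔ P = 0.350.
The residuum of the Łukasiewicz t-norm gives the supremum: min(1, 1 − 0.363 + 0.350).
1 − 0.363 + 0.350 = 0.987, so t = min(1, 0.987) = 0.987.
Check: 0.363 ⊗ 0.987 = max(0, 0.350) = 0.350 ≤ 0.350.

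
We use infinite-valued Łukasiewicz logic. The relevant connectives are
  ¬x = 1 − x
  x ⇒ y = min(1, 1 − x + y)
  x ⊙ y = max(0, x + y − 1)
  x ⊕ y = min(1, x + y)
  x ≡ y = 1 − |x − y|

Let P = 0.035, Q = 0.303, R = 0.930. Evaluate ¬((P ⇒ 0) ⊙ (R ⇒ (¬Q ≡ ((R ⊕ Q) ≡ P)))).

P ⇒ 0 = min(1, 1 − 0.035 + 0.000) = min(1, 0.965) = 0.965
¬Q = 1 − 0.303 = 0.697
R ⊕ Q = min(1, 0.930 + 0.303) = min(1, 1.233) = 1.000
(R ⊕ Q) ≡ P = 1 − |1.000 − 0.035| = 1 − 0.965 = 0.035
¬Q ≡ ((R ⊕ Q) ≡ P) = 1 − |0.697 − 0.035| = 1 − 0.662 = 0.338
R ⇒ (¬Q ≡ ((R ⊕ Q) ≡ P)) = min(1, 1 − 0.930 + 0.338) = min(1, 0.408) = 0.408
(P ⇒ 0) ⊙ (R ⇒ (¬Q ≡ ((R ⊕ Q) ≡ P))) = max(0, 0.965 + 0.408 − 1) = max(0, 0.373) = 0.373
¬((P ⇒ 0) ⊙ (R ⇒ (¬Q ≡ ((R ⊕ Q) ≡ P)))) = 1 − 0.373 = 0.627

0.627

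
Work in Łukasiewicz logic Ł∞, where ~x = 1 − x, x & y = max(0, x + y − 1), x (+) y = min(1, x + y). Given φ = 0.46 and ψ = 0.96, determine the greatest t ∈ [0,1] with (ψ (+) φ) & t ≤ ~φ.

ψ (+) φ = min(1, 0.96 + 0.46) = min(1, 1.42) = 1.00
So the left factor is ψ (+) φ = 1.00.
~φ = 1 − 0.46 = 0.54
So the right-hand bound is ~φ = 0.54.
The residuum of the Łukasiewicz t-norm gives the supremum: min(1, 1 − 1.00 + 0.54).
1 − 1.00 + 0.54 = 0.54, so t = min(1, 0.54) = 0.54.
Check: 1.00 & 0.54 = max(0, 0.54) = 0.54 ≤ 0.54.

0.54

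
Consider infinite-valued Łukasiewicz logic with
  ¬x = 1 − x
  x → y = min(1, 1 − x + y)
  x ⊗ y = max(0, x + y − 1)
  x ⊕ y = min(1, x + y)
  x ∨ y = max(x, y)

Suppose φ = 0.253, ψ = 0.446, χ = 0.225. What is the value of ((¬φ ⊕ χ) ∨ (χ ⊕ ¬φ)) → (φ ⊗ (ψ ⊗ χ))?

0.028

¬φ = 1 − 0.253 = 0.747
¬φ ⊕ χ = min(1, 0.747 + 0.225) = min(1, 0.972) = 0.972
χ ⊕ ¬φ = min(1, 0.225 + 0.747) = min(1, 0.972) = 0.972
(¬φ ⊕ χ) ∨ (χ ⊕ ¬φ) = max(0.972, 0.972) = 0.972
ψ ⊗ χ = max(0, 0.446 + 0.225 − 1) = max(0, -0.329) = 0.000
φ ⊗ (ψ ⊗ χ) = max(0, 0.253 + 0.000 − 1) = max(0, -0.747) = 0.000
((¬φ ⊕ χ) ∨ (χ ⊕ ¬φ)) → (φ ⊗ (ψ ⊗ χ)) = min(1, 1 − 0.972 + 0.000) = min(1, 0.028) = 0.028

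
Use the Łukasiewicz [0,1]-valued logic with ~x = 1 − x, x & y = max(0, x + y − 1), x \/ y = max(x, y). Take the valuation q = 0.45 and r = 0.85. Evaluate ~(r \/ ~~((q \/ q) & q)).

0.15

q \/ q = max(0.45, 0.45) = 0.45
(q \/ q) & q = max(0, 0.45 + 0.45 − 1) = max(0, -0.10) = 0.00
~((q \/ q) & q) = 1 − 0.00 = 1.00
~~((q \/ q) & q) = 1 − 1.00 = 0.00
r \/ ~~((q \/ q) & q) = max(0.85, 0.00) = 0.85
~(r \/ ~~((q \/ q) & q)) = 1 − 0.85 = 0.15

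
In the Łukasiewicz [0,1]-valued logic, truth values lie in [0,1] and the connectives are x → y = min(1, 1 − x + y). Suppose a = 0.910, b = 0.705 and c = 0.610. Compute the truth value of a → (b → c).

0.995

b → c = min(1, 1 − 0.705 + 0.610) = min(1, 0.905) = 0.905
a → (b → c) = min(1, 1 − 0.910 + 0.905) = min(1, 0.995) = 0.995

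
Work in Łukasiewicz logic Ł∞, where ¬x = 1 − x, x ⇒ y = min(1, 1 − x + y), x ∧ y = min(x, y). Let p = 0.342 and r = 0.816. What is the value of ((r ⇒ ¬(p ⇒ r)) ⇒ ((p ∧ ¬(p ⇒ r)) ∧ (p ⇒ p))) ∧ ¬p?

p ⇒ r = min(1, 1 − 0.342 + 0.816) = min(1, 1.474) = 1.000
¬(p ⇒ r) = 1 − 1.000 = 0.000
r ⇒ ¬(p ⇒ r) = min(1, 1 − 0.816 + 0.000) = min(1, 0.184) = 0.184
p ∧ ¬(p ⇒ r) = min(0.342, 0.000) = 0.000
p ⇒ p = min(1, 1 − 0.342 + 0.342) = min(1, 1.000) = 1.000
(p ∧ ¬(p ⇒ r)) ∧ (p ⇒ p) = min(0.000, 1.000) = 0.000
(r ⇒ ¬(p ⇒ r)) ⇒ ((p ∧ ¬(p ⇒ r)) ∧ (p ⇒ p)) = min(1, 1 − 0.184 + 0.000) = min(1, 0.816) = 0.816
¬p = 1 − 0.342 = 0.658
((r ⇒ ¬(p ⇒ r)) ⇒ ((p ∧ ¬(p ⇒ r)) ∧ (p ⇒ p))) ∧ ¬p = min(0.816, 0.658) = 0.658

0.658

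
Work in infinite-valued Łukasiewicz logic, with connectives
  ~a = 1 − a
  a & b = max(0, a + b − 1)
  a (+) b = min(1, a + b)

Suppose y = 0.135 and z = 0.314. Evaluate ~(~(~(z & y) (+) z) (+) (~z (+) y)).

0.179

z & y = max(0, 0.314 + 0.135 − 1) = max(0, -0.551) = 0.000
~(z & y) = 1 − 0.000 = 1.000
~(z & y) (+) z = min(1, 1.000 + 0.314) = min(1, 1.314) = 1.000
~(~(z & y) (+) z) = 1 − 1.000 = 0.000
~z = 1 − 0.314 = 0.686
~z (+) y = min(1, 0.686 + 0.135) = min(1, 0.821) = 0.821
~(~(z & y) (+) z) (+) (~z (+) y) = min(1, 0.000 + 0.821) = min(1, 0.821) = 0.821
~(~(~(z & y) (+) z) (+) (~z (+) y)) = 1 − 0.821 = 0.179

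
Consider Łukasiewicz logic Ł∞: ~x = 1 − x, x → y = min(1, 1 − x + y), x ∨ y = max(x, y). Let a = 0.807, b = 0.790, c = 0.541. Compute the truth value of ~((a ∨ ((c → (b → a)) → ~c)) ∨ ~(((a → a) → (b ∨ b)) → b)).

b → a = min(1, 1 − 0.790 + 0.807) = min(1, 1.017) = 1.000
c → (b → a) = min(1, 1 − 0.541 + 1.000) = min(1, 1.459) = 1.000
~c = 1 − 0.541 = 0.459
(c → (b → a)) → ~c = min(1, 1 − 1.000 + 0.459) = min(1, 0.459) = 0.459
a ∨ ((c → (b → a)) → ~c) = max(0.807, 0.459) = 0.807
a → a = min(1, 1 − 0.807 + 0.807) = min(1, 1.000) = 1.000
b ∨ b = max(0.790, 0.790) = 0.790
(a → a) → (b ∨ b) = min(1, 1 − 1.000 + 0.790) = min(1, 0.790) = 0.790
((a → a) → (b ∨ b)) → b = min(1, 1 − 0.790 + 0.790) = min(1, 1.000) = 1.000
~(((a → a) → (b ∨ b)) → b) = 1 − 1.000 = 0.000
(a ∨ ((c → (b → a)) → ~c)) ∨ ~(((a → a) → (b ∨ b)) → b) = max(0.807, 0.000) = 0.807
~((a ∨ ((c → (b → a)) → ~c)) ∨ ~(((a → a) → (b ∨ b)) → b)) = 1 − 0.807 = 0.193

0.193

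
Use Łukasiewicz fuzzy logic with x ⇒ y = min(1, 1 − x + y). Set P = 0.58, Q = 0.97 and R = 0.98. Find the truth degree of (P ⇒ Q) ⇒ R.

P ⇒ Q = min(1, 1 − 0.58 + 0.97) = min(1, 1.39) = 1.00
(P ⇒ Q) ⇒ R = min(1, 1 − 1.00 + 0.98) = min(1, 0.98) = 0.98

0.98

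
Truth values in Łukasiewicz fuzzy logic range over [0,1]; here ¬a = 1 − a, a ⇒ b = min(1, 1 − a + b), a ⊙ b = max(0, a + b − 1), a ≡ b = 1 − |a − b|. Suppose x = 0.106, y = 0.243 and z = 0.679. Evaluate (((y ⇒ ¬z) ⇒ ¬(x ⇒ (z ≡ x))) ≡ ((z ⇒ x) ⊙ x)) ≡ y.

¬z = 1 − 0.679 = 0.321
y ⇒ ¬z = min(1, 1 − 0.243 + 0.321) = min(1, 1.078) = 1.000
z ≡ x = 1 − |0.679 − 0.106| = 1 − 0.573 = 0.427
x ⇒ (z ≡ x) = min(1, 1 − 0.106 + 0.427) = min(1, 1.321) = 1.000
¬(x ⇒ (z ≡ x)) = 1 − 1.000 = 0.000
(y ⇒ ¬z) ⇒ ¬(x ⇒ (z ≡ x)) = min(1, 1 − 1.000 + 0.000) = min(1, 0.000) = 0.000
z ⇒ x = min(1, 1 − 0.679 + 0.106) = min(1, 0.427) = 0.427
(z ⇒ x) ⊙ x = max(0, 0.427 + 0.106 − 1) = max(0, -0.467) = 0.000
((y ⇒ ¬z) ⇒ ¬(x ⇒ (z ≡ x))) ≡ ((z ⇒ x) ⊙ x) = 1 − |0.000 − 0.000| = 1 − 0.000 = 1.000
(((y ⇒ ¬z) ⇒ ¬(x ⇒ (z ≡ x))) ≡ ((z ⇒ x) ⊙ x)) ≡ y = 1 − |1.000 − 0.243| = 1 − 0.757 = 0.243

0.243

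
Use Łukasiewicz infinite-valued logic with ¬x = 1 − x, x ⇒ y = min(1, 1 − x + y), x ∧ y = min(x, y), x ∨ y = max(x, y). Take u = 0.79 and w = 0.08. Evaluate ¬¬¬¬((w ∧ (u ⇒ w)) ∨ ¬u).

0.21

u ⇒ w = min(1, 1 − 0.79 + 0.08) = min(1, 0.29) = 0.29
w ∧ (u ⇒ w) = min(0.08, 0.29) = 0.08
¬u = 1 − 0.79 = 0.21
(w ∧ (u ⇒ w)) ∨ ¬u = max(0.08, 0.21) = 0.21
¬((w ∧ (u ⇒ w)) ∨ ¬u) = 1 − 0.21 = 0.79
¬¬((w ∧ (u ⇒ w)) ∨ ¬u) = 1 − 0.79 = 0.21
¬¬¬((w ∧ (u ⇒ w)) ∨ ¬u) = 1 − 0.21 = 0.79
¬¬¬¬((w ∧ (u ⇒ w)) ∨ ¬u) = 1 − 0.79 = 0.21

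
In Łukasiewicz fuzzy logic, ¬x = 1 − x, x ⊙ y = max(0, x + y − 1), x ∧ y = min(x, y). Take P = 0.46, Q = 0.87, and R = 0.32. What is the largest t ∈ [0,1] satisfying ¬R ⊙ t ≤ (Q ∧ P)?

0.78

¬R = 1 − 0.32 = 0.68
So the left factor is ¬R = 0.68.
Q ∧ P = min(0.87, 0.46) = 0.46
So the right-hand bound is Q ∧ P = 0.46.
The residuum of the Łukasiewicz t-norm gives the supremum: min(1, 1 − 0.68 + 0.46).
1 − 0.68 + 0.46 = 0.78, so t = min(1, 0.78) = 0.78.
Check: 0.68 ⊙ 0.78 = max(0, 0.46) = 0.46 ≤ 0.46.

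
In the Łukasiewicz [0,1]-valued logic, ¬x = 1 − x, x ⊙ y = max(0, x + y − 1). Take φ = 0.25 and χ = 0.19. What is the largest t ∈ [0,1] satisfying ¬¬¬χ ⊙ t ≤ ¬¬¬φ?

0.94

¬χ = 1 − 0.19 = 0.81
¬¬χ = 1 − 0.81 = 0.19
¬¬¬χ = 1 − 0.19 = 0.81
So the left factor is ¬¬¬χ = 0.81.
¬φ = 1 − 0.25 = 0.75
¬¬φ = 1 − 0.75 = 0.25
¬¬¬φ = 1 − 0.25 = 0.75
So the right-hand bound is ¬¬¬φ = 0.75.
The residuum of the Łukasiewicz t-norm gives the supremum: min(1, 1 − 0.81 + 0.75).
1 − 0.81 + 0.75 = 0.94, so t = min(1, 0.94) = 0.94.
Check: 0.81 ⊙ 0.94 = max(0, 0.75) = 0.75 ≤ 0.75.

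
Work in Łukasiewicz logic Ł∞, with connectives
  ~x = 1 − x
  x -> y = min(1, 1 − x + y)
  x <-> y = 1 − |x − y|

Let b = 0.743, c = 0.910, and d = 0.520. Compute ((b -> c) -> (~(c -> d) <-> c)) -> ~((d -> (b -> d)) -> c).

b -> c = min(1, 1 − 0.743 + 0.910) = min(1, 1.167) = 1.000
c -> d = min(1, 1 − 0.910 + 0.520) = min(1, 0.610) = 0.610
~(c -> d) = 1 − 0.610 = 0.390
~(c -> d) <-> c = 1 − |0.390 − 0.910| = 1 − 0.520 = 0.480
(b -> c) -> (~(c -> d) <-> c) = min(1, 1 − 1.000 + 0.480) = min(1, 0.480) = 0.480
b -> d = min(1, 1 − 0.743 + 0.520) = min(1, 0.777) = 0.777
d -> (b -> d) = min(1, 1 − 0.520 + 0.777) = min(1, 1.257) = 1.000
(d -> (b -> d)) -> c = min(1, 1 − 1.000 + 0.910) = min(1, 0.910) = 0.910
~((d -> (b -> d)) -> c) = 1 − 0.910 = 0.090
((b -> c) -> (~(c -> d) <-> c)) -> ~((d -> (b -> d)) -> c) = min(1, 1 − 0.480 + 0.090) = min(1, 0.610) = 0.610

0.610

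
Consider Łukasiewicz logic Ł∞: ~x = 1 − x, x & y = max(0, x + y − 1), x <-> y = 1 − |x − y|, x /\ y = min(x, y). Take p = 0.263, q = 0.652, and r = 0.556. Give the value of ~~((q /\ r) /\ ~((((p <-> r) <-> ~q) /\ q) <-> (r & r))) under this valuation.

0.529

q /\ r = min(0.652, 0.556) = 0.556
p <-> r = 1 − |0.263 − 0.556| = 1 − 0.293 = 0.707
~q = 1 − 0.652 = 0.348
(p <-> r) <-> ~q = 1 − |0.707 − 0.348| = 1 − 0.359 = 0.641
((p <-> r) <-> ~q) /\ q = min(0.641, 0.652) = 0.641
r & r = max(0, 0.556 + 0.556 − 1) = max(0, 0.112) = 0.112
(((p <-> r) <-> ~q) /\ q) <-> (r & r) = 1 − |0.641 − 0.112| = 1 − 0.529 = 0.471
~((((p <-> r) <-> ~q) /\ q) <-> (r & r)) = 1 − 0.471 = 0.529
(q /\ r) /\ ~((((p <-> r) <-> ~q) /\ q) <-> (r & r)) = min(0.556, 0.529) = 0.529
~((q /\ r) /\ ~((((p <-> r) <-> ~q) /\ q) <-> (r & r))) = 1 − 0.529 = 0.471
~~((q /\ r) /\ ~((((p <-> r) <-> ~q) /\ q) <-> (r & r))) = 1 − 0.471 = 0.529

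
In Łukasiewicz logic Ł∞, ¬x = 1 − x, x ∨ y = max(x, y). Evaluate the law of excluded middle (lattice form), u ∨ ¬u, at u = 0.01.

¬u = 1 − 0.01 = 0.99
u ∨ ¬u = max(0.01, 0.99) = 0.99
(The value 0.99 < 1 shows this instance is not satisfied; not a Ł∞-tautology — its value is max(a, 1−a).)

0.99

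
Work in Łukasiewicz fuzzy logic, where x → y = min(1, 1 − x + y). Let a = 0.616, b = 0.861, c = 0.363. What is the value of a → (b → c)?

0.886

b → c = min(1, 1 − 0.861 + 0.363) = min(1, 0.502) = 0.502
a → (b → c) = min(1, 1 − 0.616 + 0.502) = min(1, 0.886) = 0.886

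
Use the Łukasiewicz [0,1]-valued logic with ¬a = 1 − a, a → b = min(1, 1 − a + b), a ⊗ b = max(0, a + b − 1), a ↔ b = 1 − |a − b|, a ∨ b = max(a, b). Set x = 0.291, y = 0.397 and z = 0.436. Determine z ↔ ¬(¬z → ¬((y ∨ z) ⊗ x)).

0.564

¬z = 1 − 0.436 = 0.564
y ∨ z = max(0.397, 0.436) = 0.436
(y ∨ z) ⊗ x = max(0, 0.436 + 0.291 − 1) = max(0, -0.273) = 0.000
¬((y ∨ z) ⊗ x) = 1 − 0.000 = 1.000
¬z → ¬((y ∨ z) ⊗ x) = min(1, 1 − 0.564 + 1.000) = min(1, 1.436) = 1.000
¬(¬z → ¬((y ∨ z) ⊗ x)) = 1 − 1.000 = 0.000
z ↔ ¬(¬z → ¬((y ∨ z) ⊗ x)) = 1 − |0.436 − 0.000| = 1 − 0.436 = 0.564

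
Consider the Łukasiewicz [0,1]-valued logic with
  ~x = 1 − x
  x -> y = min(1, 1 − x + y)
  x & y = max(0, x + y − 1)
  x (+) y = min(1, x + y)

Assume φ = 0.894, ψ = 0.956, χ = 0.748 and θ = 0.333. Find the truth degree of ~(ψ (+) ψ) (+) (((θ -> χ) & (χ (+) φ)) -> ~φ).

0.106

ψ (+) ψ = min(1, 0.956 + 0.956) = min(1, 1.912) = 1.000
~(ψ (+) ψ) = 1 − 1.000 = 0.000
θ -> χ = min(1, 1 − 0.333 + 0.748) = min(1, 1.415) = 1.000
χ (+) φ = min(1, 0.748 + 0.894) = min(1, 1.642) = 1.000
(θ -> χ) & (χ (+) φ) = max(0, 1.000 + 1.000 − 1) = max(0, 1.000) = 1.000
~φ = 1 − 0.894 = 0.106
((θ -> χ) & (χ (+) φ)) -> ~φ = min(1, 1 − 1.000 + 0.106) = min(1, 0.106) = 0.106
~(ψ (+) ψ) (+) (((θ -> χ) & (χ (+) φ)) -> ~φ) = min(1, 0.000 + 0.106) = min(1, 0.106) = 0.106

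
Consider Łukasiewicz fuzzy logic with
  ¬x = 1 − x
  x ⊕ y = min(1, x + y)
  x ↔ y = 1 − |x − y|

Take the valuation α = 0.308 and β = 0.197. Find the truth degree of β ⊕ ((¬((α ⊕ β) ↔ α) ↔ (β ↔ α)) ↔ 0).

α ⊕ β = min(1, 0.308 + 0.197) = min(1, 0.505) = 0.505
(α ⊕ β) ↔ α = 1 − |0.505 − 0.308| = 1 − 0.197 = 0.803
¬((α ⊕ β) ↔ α) = 1 − 0.803 = 0.197
β ↔ α = 1 − |0.197 − 0.308| = 1 − 0.111 = 0.889
¬((α ⊕ β) ↔ α) ↔ (β ↔ α) = 1 − |0.197 − 0.889| = 1 − 0.692 = 0.308
(¬((α ⊕ β) ↔ α) ↔ (β ↔ α)) ↔ 0 = 1 − |0.308 − 0.000| = 1 − 0.308 = 0.692
β ⊕ ((¬((α ⊕ β) ↔ α) ↔ (β ↔ α)) ↔ 0) = min(1, 0.197 + 0.692) = min(1, 0.889) = 0.889

0.889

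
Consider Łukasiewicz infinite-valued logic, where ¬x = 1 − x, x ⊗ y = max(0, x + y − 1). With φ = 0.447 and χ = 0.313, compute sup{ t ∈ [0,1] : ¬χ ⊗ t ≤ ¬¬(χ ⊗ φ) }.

0.313

¬χ = 1 − 0.313 = 0.687
So the left factor is ¬χ = 0.687.
χ ⊗ φ = max(0, 0.313 + 0.447 − 1) = max(0, -0.240) = 0.000
¬(χ ⊗ φ) = 1 − 0.000 = 1.000
¬¬(χ ⊗ φ) = 1 − 1.000 = 0.000
So the right-hand bound is ¬¬(χ ⊗ φ) = 0.000.
The residuum of the Łukasiewicz t-norm gives the supremum: min(1, 1 − 0.687 + 0.000).
1 − 0.687 + 0.000 = 0.313, so t = min(1, 0.313) = 0.313.
Check: 0.687 ⊗ 0.313 = max(0, 0.000) = 0.000 ≤ 0.000.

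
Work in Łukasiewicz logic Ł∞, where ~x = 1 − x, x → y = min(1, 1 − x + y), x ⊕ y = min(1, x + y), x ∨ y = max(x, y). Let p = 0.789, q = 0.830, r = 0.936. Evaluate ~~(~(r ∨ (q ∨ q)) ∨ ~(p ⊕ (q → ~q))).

q ∨ q = max(0.830, 0.830) = 0.830
r ∨ (q ∨ q) = max(0.936, 0.830) = 0.936
~(r ∨ (q ∨ q)) = 1 − 0.936 = 0.064
~q = 1 − 0.830 = 0.170
q → ~q = min(1, 1 − 0.830 + 0.170) = min(1, 0.340) = 0.340
p ⊕ (q → ~q) = min(1, 0.789 + 0.340) = min(1, 1.129) = 1.000
~(p ⊕ (q → ~q)) = 1 − 1.000 = 0.000
~(r ∨ (q ∨ q)) ∨ ~(p ⊕ (q → ~q)) = max(0.064, 0.000) = 0.064
~(~(r ∨ (q ∨ q)) ∨ ~(p ⊕ (q → ~q))) = 1 − 0.064 = 0.936
~~(~(r ∨ (q ∨ q)) ∨ ~(p ⊕ (q → ~q))) = 1 − 0.936 = 0.064

0.064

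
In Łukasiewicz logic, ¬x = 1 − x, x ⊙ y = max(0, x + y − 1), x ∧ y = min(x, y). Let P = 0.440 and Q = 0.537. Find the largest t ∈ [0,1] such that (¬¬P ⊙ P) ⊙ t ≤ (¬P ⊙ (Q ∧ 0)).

¬P = 1 − 0.440 = 0.560
¬¬P = 1 − 0.560 = 0.440
¬¬P ⊙ P = max(0, 0.440 + 0.440 − 1) = max(0, -0.120) = 0.000
So the left factor is ¬¬P ⊙ P = 0.000.
Q ∧ 0 = min(0.537, 0.000) = 0.000
¬P ⊙ (Q ∧ 0) = max(0, 0.560 + 0.000 − 1) = max(0, -0.440) = 0.000
So the right-hand bound is ¬P ⊙ (Q ∧ 0) = 0.000.
The residuum of the Łukasiewicz t-norm gives the supremum: min(1, 1 − 0.000 + 0.000).
1 − 0.000 + 0.000 = 1.000, so t = min(1, 1.000) = 1.000.
Check: 0.000 ⊙ 1.000 = max(0, 0.000) = 0.000 ≤ 0.000.

1.000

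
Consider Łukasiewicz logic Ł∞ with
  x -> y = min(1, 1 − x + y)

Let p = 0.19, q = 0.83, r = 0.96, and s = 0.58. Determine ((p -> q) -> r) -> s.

p -> q = min(1, 1 − 0.19 + 0.83) = min(1, 1.64) = 1.00
(p -> q) -> r = min(1, 1 − 1.00 + 0.96) = min(1, 0.96) = 0.96
((p -> q) -> r) -> s = min(1, 1 − 0.96 + 0.58) = min(1, 0.62) = 0.62

0.62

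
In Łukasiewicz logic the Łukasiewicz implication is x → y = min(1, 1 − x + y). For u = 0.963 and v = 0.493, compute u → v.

0.530

u → v = min(1, 1 − 0.963 + 0.493) = min(1, 0.530) = 0.530
For comparison, the Gödel implication (1 if x ≤ y else y) would give 0.493.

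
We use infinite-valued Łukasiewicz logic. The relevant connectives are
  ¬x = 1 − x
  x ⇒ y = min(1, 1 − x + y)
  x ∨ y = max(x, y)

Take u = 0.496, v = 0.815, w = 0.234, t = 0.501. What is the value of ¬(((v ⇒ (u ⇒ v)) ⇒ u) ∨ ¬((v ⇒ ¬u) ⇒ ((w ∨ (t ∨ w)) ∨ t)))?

u ⇒ v = min(1, 1 − 0.496 + 0.815) = min(1, 1.319) = 1.000
v ⇒ (u ⇒ v) = min(1, 1 − 0.815 + 1.000) = min(1, 1.185) = 1.000
(v ⇒ (u ⇒ v)) ⇒ u = min(1, 1 − 1.000 + 0.496) = min(1, 0.496) = 0.496
¬u = 1 − 0.496 = 0.504
v ⇒ ¬u = min(1, 1 − 0.815 + 0.504) = min(1, 0.689) = 0.689
t ∨ w = max(0.501, 0.234) = 0.501
w ∨ (t ∨ w) = max(0.234, 0.501) = 0.501
(w ∨ (t ∨ w)) ∨ t = max(0.501, 0.501) = 0.501
(v ⇒ ¬u) ⇒ ((w ∨ (t ∨ w)) ∨ t) = min(1, 1 − 0.689 + 0.501) = min(1, 0.812) = 0.812
¬((v ⇒ ¬u) ⇒ ((w ∨ (t ∨ w)) ∨ t)) = 1 − 0.812 = 0.188
((v ⇒ (u ⇒ v)) ⇒ u) ∨ ¬((v ⇒ ¬u) ⇒ ((w ∨ (t ∨ w)) ∨ t)) = max(0.496, 0.188) = 0.496
¬(((v ⇒ (u ⇒ v)) ⇒ u) ∨ ¬((v ⇒ ¬u) ⇒ ((w ∨ (t ∨ w)) ∨ t))) = 1 − 0.496 = 0.504

0.504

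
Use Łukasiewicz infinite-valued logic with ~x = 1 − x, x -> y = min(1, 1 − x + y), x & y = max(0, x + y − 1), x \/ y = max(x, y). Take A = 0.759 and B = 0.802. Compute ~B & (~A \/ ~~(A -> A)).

0.198

~B = 1 − 0.802 = 0.198
~A = 1 − 0.759 = 0.241
A -> A = min(1, 1 − 0.759 + 0.759) = min(1, 1.000) = 1.000
~(A -> A) = 1 − 1.000 = 0.000
~~(A -> A) = 1 − 0.000 = 1.000
~A \/ ~~(A -> A) = max(0.241, 1.000) = 1.000
~B & (~A \/ ~~(A -> A)) = max(0, 0.198 + 1.000 − 1) = max(0, 0.198) = 0.198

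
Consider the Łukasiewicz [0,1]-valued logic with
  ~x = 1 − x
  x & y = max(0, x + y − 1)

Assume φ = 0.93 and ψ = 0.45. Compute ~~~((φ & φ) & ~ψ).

0.59

φ & φ = max(0, 0.93 + 0.93 − 1) = max(0, 0.86) = 0.86
~ψ = 1 − 0.45 = 0.55
(φ & φ) & ~ψ = max(0, 0.86 + 0.55 − 1) = max(0, 0.41) = 0.41
~((φ & φ) & ~ψ) = 1 − 0.41 = 0.59
~~((φ & φ) & ~ψ) = 1 − 0.59 = 0.41
~~~((φ & φ) & ~ψ) = 1 − 0.41 = 0.59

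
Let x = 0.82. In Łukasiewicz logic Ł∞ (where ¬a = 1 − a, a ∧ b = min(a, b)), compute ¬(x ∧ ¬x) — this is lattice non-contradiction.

0.82

¬x = 1 − 0.82 = 0.18
x ∧ ¬x = min(0.82, 0.18) = 0.18
¬(x ∧ ¬x) = 1 − 0.18 = 0.82
(The value 0.82 < 1 shows this instance is not satisfied; not a Ł∞-tautology — its value is 1 − min(a, 1−a).)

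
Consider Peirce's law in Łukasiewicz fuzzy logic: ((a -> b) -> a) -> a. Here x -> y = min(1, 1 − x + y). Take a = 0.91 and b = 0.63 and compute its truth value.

a -> b = min(1, 1 − 0.91 + 0.63) = min(1, 0.72) = 0.72
(a -> b) -> a = min(1, 1 − 0.72 + 0.91) = min(1, 1.19) = 1.00
((a -> b) -> a) -> a = min(1, 1 − 1.00 + 0.91) = min(1, 0.91) = 0.91
(The value 0.91 < 1 shows this instance is not satisfied; not a Ł∞-tautology in general.)

0.91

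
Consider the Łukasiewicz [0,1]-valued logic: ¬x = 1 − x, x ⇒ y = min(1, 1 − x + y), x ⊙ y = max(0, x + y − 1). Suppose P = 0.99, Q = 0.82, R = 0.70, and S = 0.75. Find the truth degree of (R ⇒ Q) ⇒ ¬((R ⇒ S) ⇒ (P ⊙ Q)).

R ⇒ Q = min(1, 1 − 0.70 + 0.82) = min(1, 1.12) = 1.00
R ⇒ S = min(1, 1 − 0.70 + 0.75) = min(1, 1.05) = 1.00
P ⊙ Q = max(0, 0.99 + 0.82 − 1) = max(0, 0.81) = 0.81
(R ⇒ S) ⇒ (P ⊙ Q) = min(1, 1 − 1.00 + 0.81) = min(1, 0.81) = 0.81
¬((R ⇒ S) ⇒ (P ⊙ Q)) = 1 − 0.81 = 0.19
(R ⇒ Q) ⇒ ¬((R ⇒ S) ⇒ (P ⊙ Q)) = min(1, 1 − 1.00 + 0.19) = min(1, 0.19) = 0.19

0.19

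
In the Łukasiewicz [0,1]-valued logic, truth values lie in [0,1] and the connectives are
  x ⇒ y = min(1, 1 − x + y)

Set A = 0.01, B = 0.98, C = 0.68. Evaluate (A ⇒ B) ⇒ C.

0.68

A ⇒ B = min(1, 1 − 0.01 + 0.98) = min(1, 1.97) = 1.00
(A ⇒ B) ⇒ C = min(1, 1 − 1.00 + 0.68) = min(1, 0.68) = 0.68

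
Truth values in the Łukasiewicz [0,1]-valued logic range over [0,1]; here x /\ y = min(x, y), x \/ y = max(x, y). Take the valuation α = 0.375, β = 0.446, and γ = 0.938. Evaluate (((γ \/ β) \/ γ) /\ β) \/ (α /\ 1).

γ \/ β = max(0.938, 0.446) = 0.938
(γ \/ β) \/ γ = max(0.938, 0.938) = 0.938
((γ \/ β) \/ γ) /\ β = min(0.938, 0.446) = 0.446
α /\ 1 = min(0.375, 1.000) = 0.375
(((γ \/ β) \/ γ) /\ β) \/ (α /\ 1) = max(0.446, 0.375) = 0.446

0.446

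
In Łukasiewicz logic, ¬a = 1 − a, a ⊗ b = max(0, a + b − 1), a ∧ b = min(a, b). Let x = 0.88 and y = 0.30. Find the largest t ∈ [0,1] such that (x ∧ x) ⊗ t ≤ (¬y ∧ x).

x ∧ x = min(0.88, 0.88) = 0.88
So the left factor is x ∧ x = 0.88.
¬y = 1 − 0.30 = 0.70
¬y ∧ x = min(0.70, 0.88) = 0.70
So the right-hand bound is ¬y ∧ x = 0.70.
The residuum of the Łukasiewicz t-norm gives the supremum: min(1, 1 − 0.88 + 0.70).
1 − 0.88 + 0.70 = 0.82, so t = min(1, 0.82) = 0.82.
Check: 0.88 ⊗ 0.82 = max(0, 0.70) = 0.70 ≤ 0.70.

0.82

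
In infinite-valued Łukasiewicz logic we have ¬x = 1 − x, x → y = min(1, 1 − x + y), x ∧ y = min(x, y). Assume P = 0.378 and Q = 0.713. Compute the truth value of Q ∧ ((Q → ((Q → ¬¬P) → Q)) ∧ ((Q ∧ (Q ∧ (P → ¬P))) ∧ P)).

0.378

¬P = 1 − 0.378 = 0.622
¬¬P = 1 − 0.622 = 0.378
Q → ¬¬P = min(1, 1 − 0.713 + 0.378) = min(1, 0.665) = 0.665
(Q → ¬¬P) → Q = min(1, 1 − 0.665 + 0.713) = min(1, 1.048) = 1.000
Q → ((Q → ¬¬P) → Q) = min(1, 1 − 0.713 + 1.000) = min(1, 1.287) = 1.000
P → ¬P = min(1, 1 − 0.378 + 0.622) = min(1, 1.244) = 1.000
Q ∧ (P → ¬P) = min(0.713, 1.000) = 0.713
Q ∧ (Q ∧ (P → ¬P)) = min(0.713, 0.713) = 0.713
(Q ∧ (Q ∧ (P → ¬P))) ∧ P = min(0.713, 0.378) = 0.378
(Q → ((Q → ¬¬P) → Q)) ∧ ((Q ∧ (Q ∧ (P → ¬P))) ∧ P) = min(1.000, 0.378) = 0.378
Q ∧ ((Q → ((Q → ¬¬P) → Q)) ∧ ((Q ∧ (Q ∧ (P → ¬P))) ∧ P)) = min(0.713, 0.378) = 0.378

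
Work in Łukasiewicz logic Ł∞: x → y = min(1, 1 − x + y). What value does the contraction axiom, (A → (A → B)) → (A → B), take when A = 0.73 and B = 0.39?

A → B = min(1, 1 − 0.73 + 0.39) = min(1, 0.66) = 0.66
A → (A → B) = min(1, 1 − 0.73 + 0.66) = min(1, 0.93) = 0.93
(A → (A → B)) → (A → B) = min(1, 1 − 0.93 + 0.66) = min(1, 0.73) = 0.73
(The value 0.73 < 1 shows this instance is not satisfied; fails in Ł∞ (the t-norm is not idempotent).)

0.73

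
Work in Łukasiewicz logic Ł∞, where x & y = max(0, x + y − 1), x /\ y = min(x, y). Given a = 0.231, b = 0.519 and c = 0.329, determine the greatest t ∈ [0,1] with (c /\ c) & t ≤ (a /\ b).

c /\ c = min(0.329, 0.329) = 0.329
So the left factor is c /\ c = 0.329.
a /\ b = min(0.231, 0.519) = 0.231
So the right-hand bound is a /\ b = 0.231.
The residuum of the Łukasiewicz t-norm gives the supremum: min(1, 1 − 0.329 + 0.231).
1 − 0.329 + 0.231 = 0.902, so t = min(1, 0.902) = 0.902.
Check: 0.329 & 0.902 = max(0, 0.231) = 0.231 ≤ 0.231.

0.902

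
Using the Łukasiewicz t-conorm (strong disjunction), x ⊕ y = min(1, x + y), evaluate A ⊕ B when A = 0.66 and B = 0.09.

0.75

A ⊕ B = min(1, 0.66 + 0.09) = min(1, 0.75) = 0.75
For comparison, the Gödel t-conorm max(x, y) would give 0.66.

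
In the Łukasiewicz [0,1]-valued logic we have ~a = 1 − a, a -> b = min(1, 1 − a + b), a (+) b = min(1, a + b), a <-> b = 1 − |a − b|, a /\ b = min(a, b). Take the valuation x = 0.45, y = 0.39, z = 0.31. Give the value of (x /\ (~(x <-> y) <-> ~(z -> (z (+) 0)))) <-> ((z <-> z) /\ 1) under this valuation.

0.45

x <-> y = 1 − |0.45 − 0.39| = 1 − 0.06 = 0.94
~(x <-> y) = 1 − 0.94 = 0.06
z (+) 0 = min(1, 0.31 + 0.00) = min(1, 0.31) = 0.31
z -> (z (+) 0) = min(1, 1 − 0.31 + 0.31) = min(1, 1.00) = 1.00
~(z -> (z (+) 0)) = 1 − 1.00 = 0.00
~(x <-> y) <-> ~(z -> (z (+) 0)) = 1 − |0.06 − 0.00| = 1 − 0.06 = 0.94
x /\ (~(x <-> y) <-> ~(z -> (z (+) 0))) = min(0.45, 0.94) = 0.45
z <-> z = 1 − |0.31 − 0.31| = 1 − 0.00 = 1.00
(z <-> z) /\ 1 = min(1.00, 1.00) = 1.00
(x /\ (~(x <-> y) <-> ~(z -> (z (+) 0)))) <-> ((z <-> z) /\ 1) = 1 − |0.45 − 1.00| = 1 − 0.55 = 0.45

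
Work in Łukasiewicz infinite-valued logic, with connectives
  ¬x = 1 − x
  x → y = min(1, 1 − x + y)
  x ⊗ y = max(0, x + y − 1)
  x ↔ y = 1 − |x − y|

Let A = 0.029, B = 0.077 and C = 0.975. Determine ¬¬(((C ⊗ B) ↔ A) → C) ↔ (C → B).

C ⊗ B = max(0, 0.975 + 0.077 − 1) = max(0, 0.052) = 0.052
(C ⊗ B) ↔ A = 1 − |0.052 − 0.029| = 1 − 0.023 = 0.977
((C ⊗ B) ↔ A) → C = min(1, 1 − 0.977 + 0.975) = min(1, 0.998) = 0.998
¬(((C ⊗ B) ↔ A) → C) = 1 − 0.998 = 0.002
¬¬(((C ⊗ B) ↔ A) → C) = 1 − 0.002 = 0.998
C → B = min(1, 1 − 0.975 + 0.077) = min(1, 0.102) = 0.102
¬¬(((C ⊗ B) ↔ A) → C) ↔ (C → B) = 1 − |0.998 − 0.102| = 1 − 0.896 = 0.104

0.104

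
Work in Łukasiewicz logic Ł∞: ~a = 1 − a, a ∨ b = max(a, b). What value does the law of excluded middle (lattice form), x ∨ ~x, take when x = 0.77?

0.77

~x = 1 − 0.77 = 0.23
x ∨ ~x = max(0.77, 0.23) = 0.77
(The value 0.77 < 1 shows this instance is not satisfied; not a Ł∞-tautology — its value is max(a, 1−a).)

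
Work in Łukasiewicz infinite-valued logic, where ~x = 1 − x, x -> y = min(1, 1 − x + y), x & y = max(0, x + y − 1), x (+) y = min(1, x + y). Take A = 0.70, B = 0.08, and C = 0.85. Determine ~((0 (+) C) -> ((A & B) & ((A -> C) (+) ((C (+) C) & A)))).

0.85

0 (+) C = min(1, 0.00 + 0.85) = min(1, 0.85) = 0.85
A & B = max(0, 0.70 + 0.08 − 1) = max(0, -0.22) = 0.00
A -> C = min(1, 1 − 0.70 + 0.85) = min(1, 1.15) = 1.00
C (+) C = min(1, 0.85 + 0.85) = min(1, 1.70) = 1.00
(C (+) C) & A = max(0, 1.00 + 0.70 − 1) = max(0, 0.70) = 0.70
(A -> C) (+) ((C (+) C) & A) = min(1, 1.00 + 0.70) = min(1, 1.70) = 1.00
(A & B) & ((A -> C) (+) ((C (+) C) & A)) = max(0, 0.00 + 1.00 − 1) = max(0, 0.00) = 0.00
(0 (+) C) -> ((A & B) & ((A -> C) (+) ((C (+) C) & A))) = min(1, 1 − 0.85 + 0.00) = min(1, 0.15) = 0.15
~((0 (+) C) -> ((A & B) & ((A -> C) (+) ((C (+) C) & A)))) = 1 − 0.15 = 0.85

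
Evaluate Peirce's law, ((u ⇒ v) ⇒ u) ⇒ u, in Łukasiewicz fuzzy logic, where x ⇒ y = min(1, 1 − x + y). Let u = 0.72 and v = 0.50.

u ⇒ v = min(1, 1 − 0.72 + 0.50) = min(1, 0.78) = 0.78
(u ⇒ v) ⇒ u = min(1, 1 − 0.78 + 0.72) = min(1, 0.94) = 0.94
((u ⇒ v) ⇒ u) ⇒ u = min(1, 1 − 0.94 + 0.72) = min(1, 0.78) = 0.78
(The value 0.78 < 1 shows this instance is not satisfied; not a Ł∞-tautology in general.)

0.78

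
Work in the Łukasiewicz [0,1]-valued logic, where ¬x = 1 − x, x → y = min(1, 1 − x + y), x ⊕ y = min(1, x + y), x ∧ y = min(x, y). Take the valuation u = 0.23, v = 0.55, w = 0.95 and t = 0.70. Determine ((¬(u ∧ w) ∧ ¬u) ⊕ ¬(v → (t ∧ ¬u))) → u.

u ∧ w = min(0.23, 0.95) = 0.23
¬(u ∧ w) = 1 − 0.23 = 0.77
¬u = 1 − 0.23 = 0.77
¬(u ∧ w) ∧ ¬u = min(0.77, 0.77) = 0.77
t ∧ ¬u = min(0.70, 0.77) = 0.70
v → (t ∧ ¬u) = min(1, 1 − 0.55 + 0.70) = min(1, 1.15) = 1.00
¬(v → (t ∧ ¬u)) = 1 − 1.00 = 0.00
(¬(u ∧ w) ∧ ¬u) ⊕ ¬(v → (t ∧ ¬u)) = min(1, 0.77 + 0.00) = min(1, 0.77) = 0.77
((¬(u ∧ w) ∧ ¬u) ⊕ ¬(v → (t ∧ ¬u))) → u = min(1, 1 − 0.77 + 0.23) = min(1, 0.46) = 0.46

0.46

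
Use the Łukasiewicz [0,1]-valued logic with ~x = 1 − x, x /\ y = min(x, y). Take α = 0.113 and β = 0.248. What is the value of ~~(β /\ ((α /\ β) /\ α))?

0.113

α /\ β = min(0.113, 0.248) = 0.113
(α /\ β) /\ α = min(0.113, 0.113) = 0.113
β /\ ((α /\ β) /\ α) = min(0.248, 0.113) = 0.113
~(β /\ ((α /\ β) /\ α)) = 1 − 0.113 = 0.887
~~(β /\ ((α /\ β) /\ α)) = 1 − 0.887 = 0.113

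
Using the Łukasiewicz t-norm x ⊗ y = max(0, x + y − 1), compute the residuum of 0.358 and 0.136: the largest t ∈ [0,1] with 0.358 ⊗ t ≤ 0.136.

0.778

The residuum of the Łukasiewicz t-norm gives the supremum: min(1, 1 − 0.358 + 0.136).
1 − 0.358 + 0.136 = 0.778, so t = min(1, 0.778) = 0.778.
Check: 0.358 ⊗ 0.778 = max(0, 0.136) = 0.136 ≤ 0.136.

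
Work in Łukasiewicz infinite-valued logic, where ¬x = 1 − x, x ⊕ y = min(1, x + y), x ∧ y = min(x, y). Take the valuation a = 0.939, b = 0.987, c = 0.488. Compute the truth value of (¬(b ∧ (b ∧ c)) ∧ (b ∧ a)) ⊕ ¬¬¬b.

b ∧ c = min(0.987, 0.488) = 0.488
b ∧ (b ∧ c) = min(0.987, 0.488) = 0.488
¬(b ∧ (b ∧ c)) = 1 − 0.488 = 0.512
b ∧ a = min(0.987, 0.939) = 0.939
¬(b ∧ (b ∧ c)) ∧ (b ∧ a) = min(0.512, 0.939) = 0.512
¬b = 1 − 0.987 = 0.013
¬¬b = 1 − 0.013 = 0.987
¬¬¬b = 1 − 0.987 = 0.013
(¬(b ∧ (b ∧ c)) ∧ (b ∧ a)) ⊕ ¬¬¬b = min(1, 0.512 + 0.013) = min(1, 0.525) = 0.525

0.525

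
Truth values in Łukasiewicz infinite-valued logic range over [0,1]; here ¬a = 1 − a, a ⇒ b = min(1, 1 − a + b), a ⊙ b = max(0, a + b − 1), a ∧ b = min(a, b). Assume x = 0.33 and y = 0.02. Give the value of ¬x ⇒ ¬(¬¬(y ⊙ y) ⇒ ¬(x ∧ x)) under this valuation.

¬x = 1 − 0.33 = 0.67
y ⊙ y = max(0, 0.02 + 0.02 − 1) = max(0, -0.96) = 0.00
¬(y ⊙ y) = 1 − 0.00 = 1.00
¬¬(y ⊙ y) = 1 − 1.00 = 0.00
x ∧ x = min(0.33, 0.33) = 0.33
¬(x ∧ x) = 1 − 0.33 = 0.67
¬¬(y ⊙ y) ⇒ ¬(x ∧ x) = min(1, 1 − 0.00 + 0.67) = min(1, 1.67) = 1.00
¬(¬¬(y ⊙ y) ⇒ ¬(x ∧ x)) = 1 − 1.00 = 0.00
¬x ⇒ ¬(¬¬(y ⊙ y) ⇒ ¬(x ∧ x)) = min(1, 1 − 0.67 + 0.00) = min(1, 0.33) = 0.33

0.33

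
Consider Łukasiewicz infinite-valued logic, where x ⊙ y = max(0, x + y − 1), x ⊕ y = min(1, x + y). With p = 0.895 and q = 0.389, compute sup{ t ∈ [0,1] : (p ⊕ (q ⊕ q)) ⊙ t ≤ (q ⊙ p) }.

0.284

q ⊕ q = min(1, 0.389 + 0.389) = min(1, 0.778) = 0.778
p ⊕ (q ⊕ q) = min(1, 0.895 + 0.778) = min(1, 1.673) = 1.000
So the left factor is p ⊕ (q ⊕ q) = 1.000.
q ⊙ p = max(0, 0.389 + 0.895 − 1) = max(0, 0.284) = 0.284
So the right-hand bound is q ⊙ p = 0.284.
The residuum of the Łukasiewicz t-norm gives the supremum: min(1, 1 − 1.000 + 0.284).
1 − 1.000 + 0.284 = 0.284, so t = min(1, 0.284) = 0.284.
Check: 1.000 ⊙ 0.284 = max(0, 0.284) = 0.284 ≤ 0.284.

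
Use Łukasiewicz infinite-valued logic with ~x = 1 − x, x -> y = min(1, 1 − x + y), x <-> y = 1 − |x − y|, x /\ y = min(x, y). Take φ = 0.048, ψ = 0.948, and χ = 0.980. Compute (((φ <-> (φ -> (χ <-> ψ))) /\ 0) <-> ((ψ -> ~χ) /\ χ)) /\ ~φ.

χ <-> ψ = 1 − |0.980 − 0.948| = 1 − 0.032 = 0.968
φ -> (χ <-> ψ) = min(1, 1 − 0.048 + 0.968) = min(1, 1.920) = 1.000
φ <-> (φ -> (χ <-> ψ)) = 1 − |0.048 − 1.000| = 1 − 0.952 = 0.048
(φ <-> (φ -> (χ <-> ψ))) /\ 0 = min(0.048, 0.000) = 0.000
~χ = 1 − 0.980 = 0.020
ψ -> ~χ = min(1, 1 − 0.948 + 0.020) = min(1, 0.072) = 0.072
(ψ -> ~χ) /\ χ = min(0.072, 0.980) = 0.072
((φ <-> (φ -> (χ <-> ψ))) /\ 0) <-> ((ψ -> ~χ) /\ χ) = 1 − |0.000 − 0.072| = 1 − 0.072 = 0.928
~φ = 1 − 0.048 = 0.952
(((φ <-> (φ -> (χ <-> ψ))) /\ 0) <-> ((ψ -> ~χ) /\ χ)) /\ ~φ = min(0.928, 0.952) = 0.928

0.928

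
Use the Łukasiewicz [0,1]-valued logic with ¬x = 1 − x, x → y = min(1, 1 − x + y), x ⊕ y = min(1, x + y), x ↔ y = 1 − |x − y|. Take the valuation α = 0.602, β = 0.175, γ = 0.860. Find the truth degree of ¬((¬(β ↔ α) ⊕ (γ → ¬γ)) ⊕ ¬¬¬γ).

β ↔ α = 1 − |0.175 − 0.602| = 1 − 0.427 = 0.573
¬(β ↔ α) = 1 − 0.573 = 0.427
¬γ = 1 − 0.860 = 0.140
γ → ¬γ = min(1, 1 − 0.860 + 0.140) = min(1, 0.280) = 0.280
¬(β ↔ α) ⊕ (γ → ¬γ) = min(1, 0.427 + 0.280) = min(1, 0.707) = 0.707
¬¬γ = 1 − 0.140 = 0.860
¬¬¬γ = 1 − 0.860 = 0.140
(¬(β ↔ α) ⊕ (γ → ¬γ)) ⊕ ¬¬¬γ = min(1, 0.707 + 0.140) = min(1, 0.847) = 0.847
¬((¬(β ↔ α) ⊕ (γ → ¬γ)) ⊕ ¬¬¬γ) = 1 − 0.847 = 0.153

0.153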